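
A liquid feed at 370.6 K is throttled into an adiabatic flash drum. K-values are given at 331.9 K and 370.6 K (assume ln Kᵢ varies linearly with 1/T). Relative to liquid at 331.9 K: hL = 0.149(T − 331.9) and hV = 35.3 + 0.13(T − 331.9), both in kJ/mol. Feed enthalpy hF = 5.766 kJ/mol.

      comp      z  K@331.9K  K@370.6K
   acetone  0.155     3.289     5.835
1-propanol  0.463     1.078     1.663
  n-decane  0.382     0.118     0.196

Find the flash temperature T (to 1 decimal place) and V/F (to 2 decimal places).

T = 338.4 K, V/F = 0.14

Adiabatic flash: solve Rachford–Rice at each trial T, then check hF = ψ·hV(T) + (1−ψ)·hL(T).
  T = 331.9 K: K = (3.289, 1.078, 0.118), RR gives ψ = 0.052, H_out = 1.832 kJ/mol
  T = 370.6 K: K = (5.835, 1.663, 0.196), RR gives ψ = 0.442, H_out = 21.039 kJ/mol
  T = 351.2 K: K = (4.447, 1.354, 0.154), RR gives ψ = 0.278, H_out = 12.576 kJ/mol
  T = 341.5 K: K = (3.838, 1.211, 0.135), RR gives ψ = 0.174, H_out = 7.543 kJ/mol
  T = 336.7 K: K = (3.557, 1.144, 0.126), RR gives ψ = 0.116, H_out = 4.792 kJ/mol
  T = 339.1 K: K = (3.696, 1.177, 0.131), RR gives ψ = 0.146, H_out = 6.191 kJ/mol
Linear interpolation between T = 336.7 (H_out = 4.792) and T = 339.1 (H_out = 6.191) on hF = 5.766 gives T ≈ 338.4 K, at which ψ = 0.14.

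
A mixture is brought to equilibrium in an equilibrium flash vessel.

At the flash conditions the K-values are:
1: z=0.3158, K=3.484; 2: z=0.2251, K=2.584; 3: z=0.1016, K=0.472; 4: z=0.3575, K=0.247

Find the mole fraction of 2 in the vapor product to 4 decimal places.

Newton iteration, V/F⁰ = 0.5:
  V/F = 0.5000: g = 0.04422, g' = -1.1372 → V/F = 0.5389
  V/F = 0.5389: g = -0.00021, g' = -1.1501 → V/F = 0.5387
Converged at V/F = 0.5387.
Compositions from xᵢ = zᵢ/(1+V/F(Kᵢ−1)), yᵢ = Kᵢxᵢ:
  1: x = 0.1351, y = 0.4706
  2: x = 0.1215, y = 0.3138
  3: x = 0.1420, y = 0.0670
  4: x = 0.6015, y = 0.1486

y_2 = 0.3138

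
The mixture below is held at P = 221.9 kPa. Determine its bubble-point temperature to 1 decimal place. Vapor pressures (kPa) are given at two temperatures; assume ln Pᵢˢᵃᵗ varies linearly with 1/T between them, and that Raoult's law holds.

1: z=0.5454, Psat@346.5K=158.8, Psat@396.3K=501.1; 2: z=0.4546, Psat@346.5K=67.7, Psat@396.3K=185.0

Bubble-point temperature: ΣzᵢPᵢˢᵃᵗ(T) = P. Interpolate ln Pᵢˢᵃᵗ = aᵢ + bᵢ/T.
  T = 346.5 K: ΣzᵢPᵢˢᵃᵗ = 117.39 kPa
  T = 396.3 K: ΣzᵢPᵢˢᵃᵗ = 357.40 kPa
  T = 371.4 K: ΣzᵢPᵢˢᵃᵗ = 212.51 kPa
  T = 383.9 K: ΣzᵢPᵢˢᵃᵗ = 278.19 kPa
  T = 377.6 K: ΣzᵢPᵢˢᵃᵗ = 243.42 kPa
  T = 374.5 K: ΣzᵢPᵢˢᵃᵗ = 227.57 kPa
  T = 372.9 K: ΣzᵢPᵢˢᵃᵗ = 219.70 kPa
  T = 373.7 K: ΣzᵢPᵢˢᵃᵗ = 223.61 kPa
Interpolating between 372.9 K and 373.7 K gives T ≈ 373.4 K.

T = 373.4 K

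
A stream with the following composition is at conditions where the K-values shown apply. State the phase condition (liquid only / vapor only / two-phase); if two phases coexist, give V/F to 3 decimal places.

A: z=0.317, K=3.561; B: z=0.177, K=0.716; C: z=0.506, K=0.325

two-phase, V/F = 0.277

ΣzᵢKᵢ = 1.420; Σzᵢ/Kᵢ = 1.893.
Both exceed 1, so a two-phase solution exists.
Rachford–Rice: g(ψ) = Σ zᵢ(Kᵢ−1)/(1+ψ(Kᵢ−1)) = 0.
Newton iteration, ψ⁰ = 0.42:
  ψ = 0.420: g = -0.1426, g' = -0.950 → ψ = 0.270
  ψ = 0.270: g = 0.0080, g' = -1.088 → ψ = 0.277
Converged at ψ = 0.277.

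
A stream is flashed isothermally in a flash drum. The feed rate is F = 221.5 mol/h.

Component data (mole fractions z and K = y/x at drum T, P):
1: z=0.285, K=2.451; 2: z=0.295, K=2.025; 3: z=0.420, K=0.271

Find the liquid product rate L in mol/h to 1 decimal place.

Iterate (Newton) starting at ψ = 0.56:
  ψ = 0.560: g = -0.0971, g' = -0.945 → ψ = 0.457
  ψ = 0.457: g = -0.0048, g' = -0.863 → ψ = 0.452
Converged at ψ = 0.452.
Then V = ψ·F = 0.4517·221.5 = 100.0 mol/h and L = F − V = 121.5 mol/h.

L = 121.5 mol/h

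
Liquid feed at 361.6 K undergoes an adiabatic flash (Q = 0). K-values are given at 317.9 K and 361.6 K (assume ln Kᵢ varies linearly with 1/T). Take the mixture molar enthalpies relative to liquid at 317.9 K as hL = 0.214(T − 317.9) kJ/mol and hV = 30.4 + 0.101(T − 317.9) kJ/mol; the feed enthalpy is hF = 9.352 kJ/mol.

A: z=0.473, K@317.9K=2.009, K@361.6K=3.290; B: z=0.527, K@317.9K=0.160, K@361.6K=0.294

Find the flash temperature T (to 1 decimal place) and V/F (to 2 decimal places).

T = 332.6 K, V/F = 0.22

Adiabatic flash: solve Rachford–Rice at each trial T, then check hF = ψ·hV(T) + (1−ψ)·hL(T).
  T = 317.9 K: K = (2.009, 0.160), RR gives ψ = 0.041, H_out = 1.240 kJ/mol
  T = 361.6 K: K = (3.290, 0.294), RR gives ψ = 0.440, H_out = 20.551 kJ/mol
  T = 339.8 K: K = (2.613, 0.221), RR gives ψ = 0.281, H_out = 12.529 kJ/mol
  T = 328.9 K: K = (2.303, 0.189), RR gives ψ = 0.179, H_out = 7.572 kJ/mol
  T = 334.4 K: K = (2.457, 0.205), RR gives ψ = 0.233, H_out = 10.191 kJ/mol
  T = 331.6 K: K = (2.378, 0.197), RR gives ψ = 0.207, H_out = 8.893 kJ/mol
  T = 333.0 K: K = (2.417, 0.201), RR gives ψ = 0.220, H_out = 9.550 kJ/mol
Linear interpolation between T = 331.6 (H_out = 8.893) and T = 333.0 (H_out = 9.550) on hF = 9.352 gives T ≈ 332.6 K, at which ψ = 0.22.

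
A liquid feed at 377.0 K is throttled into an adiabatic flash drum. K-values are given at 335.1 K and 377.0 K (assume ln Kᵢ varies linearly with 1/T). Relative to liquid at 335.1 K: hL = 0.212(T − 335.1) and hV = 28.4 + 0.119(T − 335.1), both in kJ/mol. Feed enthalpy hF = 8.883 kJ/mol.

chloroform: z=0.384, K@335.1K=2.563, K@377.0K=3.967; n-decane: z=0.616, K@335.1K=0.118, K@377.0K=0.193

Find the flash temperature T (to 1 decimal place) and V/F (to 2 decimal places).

T = 355.3 K, V/F = 0.17

Adiabatic flash: solve Rachford–Rice at each trial T, then check hF = ψ·hV(T) + (1−ψ)·hL(T).
  T = 335.1 K: K = (2.563, 0.118), RR gives ψ = 0.041, H_out = 1.172 kJ/mol
  T = 377.0 K: K = (3.967, 0.193), RR gives ψ = 0.268, H_out = 15.455 kJ/mol
  T = 356.1 K: K = (3.232, 0.153), RR gives ψ = 0.177, H_out = 9.145 kJ/mol
  T = 345.6 K: K = (2.888, 0.135), RR gives ψ = 0.118, H_out = 5.453 kJ/mol
  T = 350.9 K: K = (3.059, 0.144), RR gives ψ = 0.149, H_out = 7.375 kJ/mol
  T = 353.5 K: K = (3.145, 0.149), RR gives ψ = 0.164, H_out = 8.273 kJ/mol
  T = 354.8 K: K = (3.188, 0.151), RR gives ψ = 0.171, H_out = 8.712 kJ/mol
Linear interpolation between T = 354.8 (H_out = 8.712) and T = 356.1 (H_out = 9.145) on hF = 8.883 gives T ≈ 355.3 K, at which ψ = 0.17.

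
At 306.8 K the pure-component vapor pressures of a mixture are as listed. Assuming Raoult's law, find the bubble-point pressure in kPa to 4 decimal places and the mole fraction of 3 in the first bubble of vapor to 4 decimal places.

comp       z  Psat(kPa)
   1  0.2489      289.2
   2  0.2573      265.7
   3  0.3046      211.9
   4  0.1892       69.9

Pbub = 218.1163 kPa, y_3 = 0.2959

At the bubble point ψ → 0, so ΣzᵢKᵢ = 1 with Kᵢ = Pᵢˢᵃᵗ/P ⇒ P = ΣzᵢPᵢˢᵃᵗ.
P = 0.2489·289.2 + 0.2573·265.7 + 0.3046·211.9 + 0.1892·69.9 = 218.1163 kPa
yᵢ = zᵢPᵢˢᵃᵗ/P ⇒ y_3 = 0.3046·211.9/218.1163 = 0.2959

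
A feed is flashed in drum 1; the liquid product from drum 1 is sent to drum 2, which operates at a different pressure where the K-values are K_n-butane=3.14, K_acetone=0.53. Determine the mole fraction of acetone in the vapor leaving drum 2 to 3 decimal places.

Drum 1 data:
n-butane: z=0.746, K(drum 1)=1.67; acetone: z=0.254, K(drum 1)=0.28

Drum 1:
Binary case is linear: z₁(K₁−1)(1+ψ₁(K₂−1)) + z₂(K₂−1)(1+ψ₁(K₁−1)) = 0
⇒ ψ₁ = [z₁(K₁−1)+z₂(K₂−1)] / [−(K₁−1)(K₂−1)] = 0.3169/0.4824 = 0.657
Drum-1 compositions:
  n-butane: x = 0.518, y = 0.865
  acetone: x = 0.482, y = 0.135
Drum-2 feed = drum-1 liquid: z₂ = (0.5180, 0.4820).
Drum 2:
Rachford–Rice: g(ψ₂) = Σ zᵢ(Kᵢ−1)/(1+ψ₂(Kᵢ−1)) = 0.
Check two-phase: ΣzᵢKᵢ = 1.882 > 1 and Σzᵢ/Kᵢ = 1.074 > 1, so g(0) = 0.882 > 0 and g(1) = -0.074 < 0.
Binary case is linear: z₁(K₁−1)(1+ψ₂(K₂−1)) + z₂(K₂−1)(1+ψ₂(K₁−1)) = 0
⇒ ψ₂ = [z₁(K₁−1)+z₂(K₂−1)] / [−(K₁−1)(K₂−1)] = 0.8819/1.0058 = 0.877
  n-butane: x = 0.180, y = 0.565
  acetone: x = 0.820, y = 0.435

y_acetone (drum 2) = 0.435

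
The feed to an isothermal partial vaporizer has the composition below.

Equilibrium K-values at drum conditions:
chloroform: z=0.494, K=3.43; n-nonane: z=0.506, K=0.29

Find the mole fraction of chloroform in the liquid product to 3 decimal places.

x_chloroform = 0.226

Rachford–Rice: g(V/F) = Σ zᵢ(Kᵢ−1)/(1+V/F(Kᵢ−1)) = 0.
g(0) = ΣzᵢKᵢ − 1 = 0.841 and g(1) = 1 − Σzᵢ/Kᵢ = -0.889, so a root lies in (0, 1).
Binary case is linear: z₁(K₁−1)(1+V/F(K₂−1)) + z₂(K₂−1)(1+V/F(K₁−1)) = 0
⇒ V/F = [z₁(K₁−1)+z₂(K₂−1)] / [−(K₁−1)(K₂−1)] = 0.8412/1.7253 = 0.488
Compositions from xᵢ = zᵢ/(1+V/F(Kᵢ−1)), yᵢ = Kᵢxᵢ:
  chloroform: x = 0.226, y = 0.776
  n-nonane: x = 0.774, y = 0.224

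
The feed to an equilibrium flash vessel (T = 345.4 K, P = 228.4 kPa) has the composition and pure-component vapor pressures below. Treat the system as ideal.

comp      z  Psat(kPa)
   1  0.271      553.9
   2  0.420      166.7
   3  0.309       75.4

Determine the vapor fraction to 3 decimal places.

ψ = 0.099

Raoult's law: Kᵢ = Pᵢˢᵃᵗ/P = Pᵢˢᵃᵗ/228.4.
  K_1 = 553.9/228.4 = 2.42513, K_2 = 166.7/228.4 = 0.72986, K_3 = 75.4/228.4 = 0.33012
Material balance + equilibrium reduce to Σ zᵢ(Kᵢ−1)/(1+ψ(Kᵢ−1)) = 0.
Feasibility: ΣzᵢKᵢ = 1.066, Σzᵢ/Kᵢ = 1.623 — both > 1, two phases present.
Newton–Raphson from ψ = 0.68:
  ψ = 0.680: g = -0.3230, g' = -0.656 → ψ = 0.187
  ψ = 0.187: g = -0.0514, g' = -0.558 → ψ = 0.095
  ψ = 0.095: g = 0.0025, g' = -0.617 → ψ = 0.099
Converged at ψ = 0.099.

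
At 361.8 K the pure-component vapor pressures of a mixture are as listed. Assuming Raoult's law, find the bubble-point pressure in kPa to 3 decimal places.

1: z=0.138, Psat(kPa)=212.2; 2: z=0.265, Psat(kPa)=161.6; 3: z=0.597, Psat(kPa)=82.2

Pbub = 121.181 kPa

At the bubble point ψ → 0, so ΣzᵢKᵢ = 1 with Kᵢ = Pᵢˢᵃᵗ/P ⇒ P = ΣzᵢPᵢˢᵃᵗ.
P = 0.138·212.2 + 0.265·161.6 + 0.597·82.2 = 121.181 kPa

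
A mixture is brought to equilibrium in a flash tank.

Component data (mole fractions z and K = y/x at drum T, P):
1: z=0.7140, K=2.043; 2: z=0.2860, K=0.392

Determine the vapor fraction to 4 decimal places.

Binary case is linear: z₁(K₁−1)(1+ψ(K₂−1)) + z₂(K₂−1)(1+ψ(K₁−1)) = 0
⇒ ψ = [z₁(K₁−1)+z₂(K₂−1)] / [−(K₁−1)(K₂−1)] = 0.57081/0.63414 = 0.9001

ψ = 0.9001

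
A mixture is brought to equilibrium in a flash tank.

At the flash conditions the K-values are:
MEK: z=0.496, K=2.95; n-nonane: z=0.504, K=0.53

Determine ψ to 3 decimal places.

ψ = 0.797

Let ψ = V/F and solve Σ zᵢ(Kᵢ−1)/(1+ψ(Kᵢ−1)) = 0.
Check two-phase: ΣzᵢKᵢ = 1.730 > 1 and Σzᵢ/Kᵢ = 1.119 > 1, so g(0) = 0.730 > 0 and g(1) = -0.119 < 0.
Newton iteration, ψ⁰ = 0.54:
  ψ = 0.540: g = 0.1537, g' = -0.647 → ψ = 0.777
  ψ = 0.777: g = 0.0112, g' = -0.574 → ψ = 0.797
Converged at ψ = 0.797.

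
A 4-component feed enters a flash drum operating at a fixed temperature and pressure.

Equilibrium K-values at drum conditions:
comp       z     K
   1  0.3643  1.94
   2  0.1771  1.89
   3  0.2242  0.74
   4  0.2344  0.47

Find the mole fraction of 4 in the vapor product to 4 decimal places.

Material balance + equilibrium reduce to Σ zᵢ(Kᵢ−1)/(1+V/F(Kᵢ−1)) = 0.
Feasibility: ΣzᵢKᵢ = 1.3175, Σzᵢ/Kᵢ = 1.0832 — both > 1, two phases present.
Iterate (Newton) starting at V/F = 0.5:
  V/F = 0.5000: g = 0.10601, g' = -0.3581 → V/F = 0.7961
  V/F = 0.7961: g = -0.00028, g' = -0.3745 → V/F = 0.7953
Converged at V/F = 0.7953.
Compositions from xᵢ = zᵢ/(1+V/F(Kᵢ−1)), yᵢ = Kᵢxᵢ:
  1: x = 0.2085, y = 0.4044
  2: x = 0.1037, y = 0.1960
  3: x = 0.2826, y = 0.2092
  4: x = 0.4052, y = 0.1904

y_4 = 0.1904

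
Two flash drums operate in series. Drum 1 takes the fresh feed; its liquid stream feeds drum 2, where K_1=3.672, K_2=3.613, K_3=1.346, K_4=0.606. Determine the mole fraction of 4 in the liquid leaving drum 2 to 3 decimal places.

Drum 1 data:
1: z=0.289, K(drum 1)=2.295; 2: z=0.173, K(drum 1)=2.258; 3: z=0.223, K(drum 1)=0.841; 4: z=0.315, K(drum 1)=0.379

Drum 1:
Newton iteration, ψ₁⁰ = 0.49:
  ψ₁ = 0.490: g = 0.0440, g' = -0.544 → ψ₁ = 0.571
Converged at ψ₁ = 0.571.
Drum-1 compositions:
  1: x = 0.166, y = 0.381
  2: x = 0.101, y = 0.227
  3: x = 0.245, y = 0.206
  4: x = 0.488, y = 0.185
Drum-2 feed = drum-1 liquid: z₂ = (0.1662, 0.1007, 0.2452, 0.4878).
Drum 2:
Let ψ₂ = V/F and solve Σ zᵢ(Kᵢ−1)/(1+ψ₂(Kᵢ−1)) = 0.
Feasibility: ΣzᵢKᵢ = 1.600, Σzᵢ/Kᵢ = 1.060 — both > 1, two phases present.
Newton–Raphson from ψ₂ = 0.55:
  ψ₂ = 0.550: g = 0.1137, g' = -0.454 → ψ₂ = 0.800
  ψ₂ = 0.800: g = 0.0124, g' = -0.372 → ψ₂ = 0.834
Converged at ψ₂ = 0.834.
  1: x = 0.051, y = 0.189
  2: x = 0.032, y = 0.114
  3: x = 0.190, y = 0.256
  4: x = 0.726, y = 0.440

x_4 (drum 2) = 0.726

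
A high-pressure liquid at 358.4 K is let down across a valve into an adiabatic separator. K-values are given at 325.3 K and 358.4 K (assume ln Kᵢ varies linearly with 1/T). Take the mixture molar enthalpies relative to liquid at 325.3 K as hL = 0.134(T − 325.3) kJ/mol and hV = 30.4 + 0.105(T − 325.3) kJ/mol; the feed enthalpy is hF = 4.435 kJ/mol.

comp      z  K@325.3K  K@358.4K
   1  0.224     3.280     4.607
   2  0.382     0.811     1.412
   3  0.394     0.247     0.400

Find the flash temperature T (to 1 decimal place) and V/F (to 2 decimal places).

T = 326.7 K, V/F = 0.14

Adiabatic flash: solve Rachford–Rice at each trial T, then check hF = ψ·hV(T) + (1−ψ)·hL(T).
  T = 325.3 K: K = (3.280, 0.811, 0.247), RR gives ψ = 0.121, H_out = 3.678 kJ/mol
  T = 358.4 K: K = (4.607, 1.412, 0.400), RR gives ψ = 0.618, H_out = 22.627 kJ/mol
  T = 341.9 K: K = (3.921, 1.085, 0.318), RR gives ψ = 0.353, H_out = 12.790 kJ/mol
  T = 333.6 K: K = (3.594, 0.942, 0.281), RR gives ψ = 0.232, H_out = 8.121 kJ/mol
  T = 329.5 K: K = (3.437, 0.876, 0.264), RR gives ψ = 0.176, H_out = 5.902 kJ/mol
  T = 327.4 K: K = (3.358, 0.843, 0.255), RR gives ψ = 0.148, H_out = 4.785 kJ/mol
Linear interpolation between T = 325.3 (H_out = 3.678) and T = 327.4 (H_out = 4.785) on hF = 4.435 gives T ≈ 326.7 K, at which ψ = 0.14.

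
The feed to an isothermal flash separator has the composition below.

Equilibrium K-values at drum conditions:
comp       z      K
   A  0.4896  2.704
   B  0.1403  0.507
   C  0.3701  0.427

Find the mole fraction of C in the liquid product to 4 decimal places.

x_C = 0.5578

Material balance + equilibrium reduce to Σ zᵢ(Kᵢ−1)/(1+β(Kᵢ−1)) = 0.
g(0) = ΣzᵢKᵢ − 1 = 0.5530 and g(1) = 1 − Σzᵢ/Kᵢ = -0.3245, so a root lies in (0, 1).
Iterate (Newton) starting at β = 0.5:
  β = 0.5000: g = 0.06146, g' = -0.7132 → β = 0.5862
  β = 0.5862: g = 0.00079, g' = -0.6988 → β = 0.5873
Converged at β = 0.5873.
Compositions from xᵢ = zᵢ/(1+β(Kᵢ−1)), yᵢ = Kᵢxᵢ:
  A: x = 0.2447, y = 0.6617
  B: x = 0.1975, y = 0.1001
  C: x = 0.5578, y = 0.2382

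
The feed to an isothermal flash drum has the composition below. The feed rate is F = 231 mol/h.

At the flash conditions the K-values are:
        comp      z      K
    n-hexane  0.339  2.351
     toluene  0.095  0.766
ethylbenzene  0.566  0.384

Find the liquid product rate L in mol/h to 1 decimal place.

Material balance + equilibrium reduce to Σ zᵢ(Kᵢ−1)/(1+ψ(Kᵢ−1)) = 0.
g(0) = ΣzᵢKᵢ − 1 = 0.087 and g(1) = 1 − Σzᵢ/Kᵢ = -0.742, so a root lies in (0, 1).
Newton iteration, ψ⁰ = 0.5:
  ψ = 0.500: g = -0.2557, g' = -0.676 → ψ = 0.122
  ψ = 0.122: g = -0.0064, g' = -0.713 → ψ = 0.113
Converged at ψ = 0.113.
Then V = ψ·F = 0.1127·231 = 26.0 mol/h and L = F − V = 205.0 mol/h.

L = 205.0 mol/h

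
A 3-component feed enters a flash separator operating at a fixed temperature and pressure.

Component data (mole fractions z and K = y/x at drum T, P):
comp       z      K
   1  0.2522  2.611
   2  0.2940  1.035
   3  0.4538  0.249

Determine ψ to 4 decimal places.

ψ = 0.0895

Rachford–Rice: g(ψ) = Σ zᵢ(Kᵢ−1)/(1+ψ(Kᵢ−1)) = 0.
Check two-phase: ΣzᵢKᵢ = 1.0758 > 1 and Σzᵢ/Kᵢ = 2.2031 > 1, so g(0) = 0.0758 > 0 and g(1) = -1.2031 < 0.
Newton–Raphson from ψ = 0.58:
  ψ = 0.5800: g = -0.38369, g' = -0.9787 → ψ = 0.1880
  ψ = 0.1880: g = -0.07473, g' = -0.7330 → ψ = 0.0860
  ψ = 0.0860: g = 0.00278, g' = -0.7978 → ψ = 0.0895
Converged at ψ = 0.0895.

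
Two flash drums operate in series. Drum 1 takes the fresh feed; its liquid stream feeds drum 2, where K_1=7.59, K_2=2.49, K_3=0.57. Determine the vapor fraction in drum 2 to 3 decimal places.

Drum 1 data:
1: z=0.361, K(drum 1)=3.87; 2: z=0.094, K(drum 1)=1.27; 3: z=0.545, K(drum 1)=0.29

Drum 1:
Newton–Raphson from ψ₁ = 0.5:
  ψ₁ = 0.500: g = -0.1521, g' = -1.167 → ψ₁ = 0.370
  ψ₁ = 0.370: g = 0.0011, g' = -1.211 → ψ₁ = 0.371
Converged at ψ₁ = 0.371.
Drum-1 compositions:
  1: x = 0.175, y = 0.677
  2: x = 0.085, y = 0.109
  3: x = 0.740, y = 0.214
Drum-2 feed = drum-1 liquid: z₂ = (0.1749, 0.0854, 0.7396).
Drum 2:
Rachford–Rice: g(ψ₂) = Σ zᵢ(Kᵢ−1)/(1+ψ₂(Kᵢ−1)) = 0.
Feasibility: ΣzᵢKᵢ = 1.962, Σzᵢ/Kᵢ = 1.355 — both > 1, two phases present.
Iterate (Newton) starting at ψ₂ = 0.45:
  ψ₂ = 0.450: g = -0.0274, g' = -0.761 → ψ₂ = 0.414
  ψ₂ = 0.414: g = 0.0010, g' = -0.822 → ψ₂ = 0.415
Converged at ψ₂ = 0.415.
  1: x = 0.047, y = 0.355
  2: x = 0.053, y = 0.131
  3: x = 0.900, y = 0.513

V/F (drum 2) = 0.415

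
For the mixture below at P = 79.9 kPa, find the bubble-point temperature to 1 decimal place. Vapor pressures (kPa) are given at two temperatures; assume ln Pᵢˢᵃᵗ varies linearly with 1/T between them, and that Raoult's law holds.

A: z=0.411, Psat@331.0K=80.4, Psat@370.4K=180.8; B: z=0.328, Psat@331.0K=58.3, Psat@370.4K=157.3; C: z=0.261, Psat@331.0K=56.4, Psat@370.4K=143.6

T = 338.2 K

Bubble-point temperature: ΣzᵢPᵢˢᵃᵗ(T) = P. Interpolate ln Pᵢˢᵃᵗ = aᵢ + bᵢ/T.
  T = 331.0 K: ΣzᵢPᵢˢᵃᵗ = 66.89 kPa
  T = 370.4 K: ΣzᵢPᵢˢᵃᵗ = 163.38 kPa
  T = 350.7 K: ΣzᵢPᵢˢᵃᵗ = 107.11 kPa
  T = 340.9 K: ΣzᵢPᵢˢᵃᵗ = 85.30 kPa
  T = 335.9 K: ΣzᵢPᵢˢᵃᵗ = 75.57 kPa
  T = 338.4 K: ΣzᵢPᵢˢᵃᵗ = 80.32 kPa
Interpolating between 335.9 K and 338.4 K gives T ≈ 338.2 K.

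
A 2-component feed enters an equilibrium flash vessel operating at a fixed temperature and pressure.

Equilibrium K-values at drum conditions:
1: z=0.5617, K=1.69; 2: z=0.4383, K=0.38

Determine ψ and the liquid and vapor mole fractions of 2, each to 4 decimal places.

Rachford–Rice: g(ψ) = Σ zᵢ(Kᵢ−1)/(1+ψ(Kᵢ−1)) = 0.
Check two-phase: ΣzᵢKᵢ = 1.1158 > 1 and Σzᵢ/Kᵢ = 1.4858 > 1, so g(0) = 0.1158 > 0 and g(1) = -0.4858 < 0.
Newton–Raphson from ψ = 0.4:
  ψ = 0.4000: g = -0.05762, g' = -0.4622 → ψ = 0.2753
  ψ = 0.2753: g = -0.00198, g' = -0.4338 → ψ = 0.2708
Converged at ψ = 0.2708.
Compositions from xᵢ = zᵢ/(1+ψ(Kᵢ−1)), yᵢ = Kᵢxᵢ:
  1: x = 0.4733, y = 0.7998
  2: x = 0.5267, y = 0.2002

ψ = 0.2708, x_2 = 0.5267, y_2 = 0.2002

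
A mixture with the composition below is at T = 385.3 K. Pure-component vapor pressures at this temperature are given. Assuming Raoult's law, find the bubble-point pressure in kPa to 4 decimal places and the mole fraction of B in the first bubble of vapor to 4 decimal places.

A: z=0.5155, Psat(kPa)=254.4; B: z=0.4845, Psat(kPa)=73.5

At the bubble point ψ → 0, so ΣzᵢKᵢ = 1 with Kᵢ = Pᵢˢᵃᵗ/P ⇒ P = ΣzᵢPᵢˢᵃᵗ.
P = 0.5155·254.4 + 0.4845·73.5 = 166.7539 kPa
yᵢ = zᵢPᵢˢᵃᵗ/P ⇒ y_B = 0.4845·73.5/166.7539 = 0.2136

Pbub = 166.7539 kPa, y_B = 0.2136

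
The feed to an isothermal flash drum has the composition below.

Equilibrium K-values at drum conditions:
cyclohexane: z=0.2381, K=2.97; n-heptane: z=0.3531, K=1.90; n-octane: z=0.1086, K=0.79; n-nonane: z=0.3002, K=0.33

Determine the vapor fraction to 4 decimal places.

Rachford–Rice: g(ψ) = Σ zᵢ(Kᵢ−1)/(1+ψ(Kᵢ−1)) = 0.
Feasibility: ΣzᵢKᵢ = 1.5629, Σzᵢ/Kᵢ = 1.3132 — both > 1, two phases present.
Newton–Raphson from ψ = 0.31:
  ψ = 0.3100: g = 0.26143, g' = -0.7512 → ψ = 0.6580
  ψ = 0.6580: g = 0.01766, g' = -0.7256 → ψ = 0.6824
  ψ = 0.6824: g = -0.00019, g' = -0.7418 → ψ = 0.6821
Converged at ψ = 0.6821.

ψ = 0.6821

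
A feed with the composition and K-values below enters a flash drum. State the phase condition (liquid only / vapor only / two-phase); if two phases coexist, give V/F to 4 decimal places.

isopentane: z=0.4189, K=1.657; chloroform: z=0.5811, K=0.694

two-phase, V/F = 0.4845

ΣzᵢKᵢ = 1.0974; Σzᵢ/Kᵢ = 1.0901.
Both exceed 1, so a two-phase solution exists.
Material balance + equilibrium reduce to Σ zᵢ(Kᵢ−1)/(1+ψ(Kᵢ−1)) = 0.
Binary case is linear: z₁(K₁−1)(1+ψ(K₂−1)) + z₂(K₂−1)(1+ψ(K₁−1)) = 0
⇒ ψ = [z₁(K₁−1)+z₂(K₂−1)] / [−(K₁−1)(K₂−1)] = 0.09740/0.20104 = 0.4845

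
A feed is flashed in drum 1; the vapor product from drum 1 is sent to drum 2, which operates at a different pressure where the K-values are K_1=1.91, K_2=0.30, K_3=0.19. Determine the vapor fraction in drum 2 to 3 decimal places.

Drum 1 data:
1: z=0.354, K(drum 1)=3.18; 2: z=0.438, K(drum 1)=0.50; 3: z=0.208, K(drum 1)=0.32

V/F (drum 2) = 0.509

Drum 1:
Rachford–Rice: g(ψ₁) = Σ zᵢ(Kᵢ−1)/(1+ψ₁(Kᵢ−1)) = 0.
Feasibility: ΣzᵢKᵢ = 1.411, Σzᵢ/Kᵢ = 1.637 — both > 1, two phases present.
Iterate (Newton) starting at ψ₁ = 0.37:
  ψ₁ = 0.370: g = -0.0305, g' = -0.852 → ψ₁ = 0.334
  ψ₁ = 0.334: g = 0.0005, g' = -0.882 → ψ₁ = 0.335
Converged at ψ₁ = 0.335.
Drum-1 compositions:
  1: x = 0.205, y = 0.651
  2: x = 0.526, y = 0.263
  3: x = 0.269, y = 0.086
Drum-2 feed = drum-1 vapor: z₂ = (0.6508, 0.2630, 0.0862).
Drum 2:
Material balance + equilibrium reduce to Σ zᵢ(Kᵢ−1)/(1+ψ₂(Kᵢ−1)) = 0.
g(0) = ΣzᵢKᵢ − 1 = 0.338 and g(1) = 1 − Σzᵢ/Kᵢ = -0.671, so a root lies in (0, 1).
Newton–Raphson from ψ₂ = 0.5:
  ψ₂ = 0.500: g = 0.0065, g' = -0.719 → ψ₂ = 0.509
Converged at ψ₂ = 0.509.
  1: x = 0.445, y = 0.850
  2: x = 0.409, y = 0.123
  3: x = 0.147, y = 0.028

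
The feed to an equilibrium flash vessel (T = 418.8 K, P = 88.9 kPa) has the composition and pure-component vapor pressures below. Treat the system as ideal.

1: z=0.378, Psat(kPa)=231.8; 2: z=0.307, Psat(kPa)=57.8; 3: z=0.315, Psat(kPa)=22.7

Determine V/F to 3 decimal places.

Raoult's law: Kᵢ = Pᵢˢᵃᵗ/P = Pᵢˢᵃᵗ/88.9.
  K_1 = 231.8/88.9 = 2.60742, K_2 = 57.8/88.9 = 0.65017, K_3 = 22.7/88.9 = 0.25534
Rachford–Rice: g(V/F) = Σ zᵢ(Kᵢ−1)/(1+V/F(Kᵢ−1)) = 0.
Feasibility: ΣzᵢKᵢ = 1.266, Σzᵢ/Kᵢ = 1.851 — both > 1, two phases present.
Iterate (Newton) starting at V/F = 0.45:
  V/F = 0.450: g = -0.1277, g' = -0.777 → V/F = 0.286
  V/F = 0.286: g = -0.0009, g' = -0.787 → V/F = 0.285
Converged at V/F = 0.285.

V/F = 0.285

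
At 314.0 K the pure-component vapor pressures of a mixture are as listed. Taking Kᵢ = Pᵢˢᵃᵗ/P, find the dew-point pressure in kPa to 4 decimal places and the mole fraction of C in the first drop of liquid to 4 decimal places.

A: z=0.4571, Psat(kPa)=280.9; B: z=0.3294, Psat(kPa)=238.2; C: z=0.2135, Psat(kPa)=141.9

At the dew point ψ → 1, so Σzᵢ/Kᵢ = 1 with Kᵢ = Pᵢˢᵃᵗ/P ⇒ 1/P = Σzᵢ/Pᵢˢᵃᵗ.
1/P = 0.4571/280.9 + 0.3294/238.2 + 0.2135/141.9 = 0.0045147 ⇒ P = 221.4976 kPa
xᵢ = zᵢP/Pᵢˢᵃᵗ ⇒ x_C = 0.2135·221.4976/141.9 = 0.3333

Pdew = 221.4976 kPa, x_C = 0.3333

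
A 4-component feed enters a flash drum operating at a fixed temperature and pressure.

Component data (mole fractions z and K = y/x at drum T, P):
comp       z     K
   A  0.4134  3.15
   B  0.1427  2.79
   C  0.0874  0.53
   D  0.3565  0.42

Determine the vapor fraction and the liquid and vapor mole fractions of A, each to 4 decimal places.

Newton iteration, ψ⁰ = 0.5:
  ψ = 0.5000: g = 0.21821, g' = -0.8420 → ψ = 0.7591
  ψ = 0.7591: g = 0.01266, g' = -0.7875 → ψ = 0.7752
Converged at ψ = 0.7752.
Compositions from xᵢ = zᵢ/(1+ψ(Kᵢ−1)), yᵢ = Kᵢxᵢ:
  A: x = 0.1550, y = 0.4883
  B: x = 0.0598, y = 0.1668
  C: x = 0.1375, y = 0.0729
  D: x = 0.6477, y = 0.2720

ψ = 0.7752, x_A = 0.1550, y_A = 0.4883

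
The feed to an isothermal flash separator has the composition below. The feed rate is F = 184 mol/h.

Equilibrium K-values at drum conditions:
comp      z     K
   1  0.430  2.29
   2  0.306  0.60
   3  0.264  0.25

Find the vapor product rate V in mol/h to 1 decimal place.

V = 56.6 mol/h

Iterate (Newton) starting at β = 0.5:
  β = 0.500: g = -0.1326, g' = -0.721 → β = 0.316
  β = 0.316: g = -0.0056, g' = -0.680 → β = 0.308
Converged at β = 0.308.
Then V = β·F = 0.3079·184 = 56.6 mol/h and L = F − V = 127.4 mol/h.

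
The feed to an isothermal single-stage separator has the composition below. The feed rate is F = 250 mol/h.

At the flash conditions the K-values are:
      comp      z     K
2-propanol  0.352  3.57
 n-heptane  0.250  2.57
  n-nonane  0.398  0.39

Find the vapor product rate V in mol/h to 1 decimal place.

Material balance + equilibrium reduce to Σ zᵢ(Kᵢ−1)/(1+β(Kᵢ−1)) = 0.
Feasibility: ΣzᵢKᵢ = 2.054, Σzᵢ/Kᵢ = 1.216 — both > 1, two phases present.
Newton iteration, β⁰ = 0.55:
  β = 0.550: g = 0.2201, g' = -0.912 → β = 0.791
  β = 0.791: g = 0.0039, g' = -0.929 → β = 0.796
Converged at β = 0.796.
Then V = β·F = 0.7955·250 = 198.9 mol/h and L = F − V = 51.1 mol/h.

V = 198.9 mol/h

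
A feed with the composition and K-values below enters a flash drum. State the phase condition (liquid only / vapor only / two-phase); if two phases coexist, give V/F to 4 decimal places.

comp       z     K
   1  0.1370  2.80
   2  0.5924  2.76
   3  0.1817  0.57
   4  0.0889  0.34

vapor only

ΣzᵢKᵢ = 2.1524; Σzᵢ/Kᵢ = 0.8438.
Since Σzᵢ/Kᵢ < 1 the mixture is above its dew point — single vapor phase.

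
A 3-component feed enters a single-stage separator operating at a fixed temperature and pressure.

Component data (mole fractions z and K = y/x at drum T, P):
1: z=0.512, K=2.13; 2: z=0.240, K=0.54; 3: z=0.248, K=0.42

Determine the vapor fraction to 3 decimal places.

ψ = 0.546

Rachford–Rice: g(ψ) = Σ zᵢ(Kᵢ−1)/(1+ψ(Kᵢ−1)) = 0.
Check two-phase: ΣzᵢKᵢ = 1.324 > 1 and Σzᵢ/Kᵢ = 1.275 > 1, so g(0) = 0.324 > 0 and g(1) = -0.275 < 0.
Iterate (Newton) starting at ψ = 0.61:
  ψ = 0.610: g = -0.0336, g' = -0.527 → ψ = 0.546
Converged at ψ = 0.546.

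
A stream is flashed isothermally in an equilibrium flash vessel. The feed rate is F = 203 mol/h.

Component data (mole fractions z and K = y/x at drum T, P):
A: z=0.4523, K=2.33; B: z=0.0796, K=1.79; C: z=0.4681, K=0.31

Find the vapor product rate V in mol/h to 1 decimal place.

V = 79.8 mol/h

Iterate (Newton) starting at β = 0.5:
  β = 0.5000: g = -0.08674, g' = -0.8336 → β = 0.3959
  β = 0.3959: g = -0.00245, g' = -0.7940 → β = 0.3929
Converged at β = 0.3929.
Then V = β·F = 0.3929·203 = 79.8 mol/h and L = F − V = 123.2 mol/h.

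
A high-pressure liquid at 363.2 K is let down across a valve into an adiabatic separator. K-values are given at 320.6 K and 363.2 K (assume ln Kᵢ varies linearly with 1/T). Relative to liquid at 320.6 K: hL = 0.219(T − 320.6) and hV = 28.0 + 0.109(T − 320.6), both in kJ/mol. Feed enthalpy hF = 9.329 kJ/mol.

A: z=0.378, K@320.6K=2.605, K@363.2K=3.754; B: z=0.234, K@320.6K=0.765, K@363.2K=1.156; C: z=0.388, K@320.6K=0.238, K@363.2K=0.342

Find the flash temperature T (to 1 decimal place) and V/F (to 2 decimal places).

T = 325.1 K, V/F = 0.30

Adiabatic flash: solve Rachford–Rice at each trial T, then check hF = ψ·hV(T) + (1−ψ)·hL(T).
  T = 320.6 K: K = (2.605, 0.765, 0.238), RR gives ψ = 0.261, H_out = 7.306 kJ/mol
  T = 363.2 K: K = (3.754, 1.156, 0.342), RR gives ψ = 0.605, H_out = 23.425 kJ/mol
  T = 341.9 K: K = (3.163, 0.953, 0.289), RR gives ψ = 0.447, H_out = 16.121 kJ/mol
  T = 331.2 K: K = (2.878, 0.856, 0.263), RR gives ψ = 0.358, H_out = 11.941 kJ/mol
  T = 325.9 K: K = (2.740, 0.810, 0.250), RR gives ψ = 0.311, H_out = 9.695 kJ/mol
  T = 323.2 K: K = (2.671, 0.787, 0.244), RR gives ψ = 0.286, H_out = 8.498 kJ/mol
  T = 324.5 K: K = (2.704, 0.798, 0.247), RR gives ψ = 0.298, H_out = 9.079 kJ/mol
Linear interpolation between T = 324.5 (H_out = 9.079) and T = 325.9 (H_out = 9.695) on hF = 9.329 gives T ≈ 325.1 K, at which ψ = 0.30.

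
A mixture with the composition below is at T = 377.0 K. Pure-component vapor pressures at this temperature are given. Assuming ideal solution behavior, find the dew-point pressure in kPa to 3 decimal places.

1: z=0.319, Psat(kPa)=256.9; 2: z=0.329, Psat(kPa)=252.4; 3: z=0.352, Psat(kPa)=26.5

Pdew = 63.178 kPa

At the dew point ψ → 1, so Σzᵢ/Kᵢ = 1 with Kᵢ = Pᵢˢᵃᵗ/P ⇒ 1/P = Σzᵢ/Pᵢˢᵃᵗ.
1/P = 0.319/256.9 + 0.329/252.4 + 0.352/26.5 = 0.015828 ⇒ P = 63.178 kPa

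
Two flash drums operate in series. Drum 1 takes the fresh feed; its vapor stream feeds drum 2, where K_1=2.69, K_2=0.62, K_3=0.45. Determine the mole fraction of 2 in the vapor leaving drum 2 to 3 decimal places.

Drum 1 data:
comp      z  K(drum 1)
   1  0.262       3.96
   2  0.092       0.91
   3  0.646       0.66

y_2 (drum 2) = 0.063

Drum 1:
Rachford–Rice: g(ψ₁) = Σ zᵢ(Kᵢ−1)/(1+ψ₁(Kᵢ−1)) = 0.
Feasibility: ΣzᵢKᵢ = 1.548, Σzᵢ/Kᵢ = 1.146 — both > 1, two phases present.
Newton–Raphson from ψ₁ = 0.51:
  ψ₁ = 0.510: g = 0.0346, g' = -0.475 → ψ₁ = 0.583
  ψ₁ = 0.583: g = 0.0019, g' = -0.426 → ψ₁ = 0.587
Converged at ψ₁ = 0.587.
Drum-1 compositions:
  1: x = 0.096, y = 0.379
  2: x = 0.097, y = 0.088
  3: x = 0.807, y = 0.533
Drum-2 feed = drum-1 vapor: z₂ = (0.3789, 0.0884, 0.5327).
Drum 2:
Let ψ₂ = V/F and solve Σ zᵢ(Kᵢ−1)/(1+ψ₂(Kᵢ−1)) = 0.
g(0) = ΣzᵢKᵢ − 1 = 0.314 and g(1) = 1 − Σzᵢ/Kᵢ = -0.467, so a root lies in (0, 1).
Newton–Raphson from ψ₂ = 0.43:
  ψ₂ = 0.430: g = -0.0531, g' = -0.658 → ψ₂ = 0.349
  ψ₂ = 0.349: g = 0.0012, g' = -0.692 → ψ₂ = 0.351
Converged at ψ₂ = 0.351.
  1: x = 0.238, y = 0.640
  2: x = 0.102, y = 0.063
  3: x = 0.660, y = 0.297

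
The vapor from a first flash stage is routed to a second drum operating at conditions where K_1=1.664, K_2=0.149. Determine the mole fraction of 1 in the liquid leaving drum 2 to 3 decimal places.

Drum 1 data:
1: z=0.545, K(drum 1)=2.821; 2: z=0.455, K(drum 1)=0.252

x_1 (drum 2) = 0.562

Drum 1:
Material balance + equilibrium reduce to Σ zᵢ(Kᵢ−1)/(1+ψ₁(Kᵢ−1)) = 0.
Check two-phase: ΣzᵢKᵢ = 1.652 > 1 and Σzᵢ/Kᵢ = 1.999 > 1, so g(0) = 0.652 > 0 and g(1) = -0.999 < 0.
Iterate (Newton) starting at ψ₁ = 0.5:
  ψ₁ = 0.500: g = -0.0242, g' = -1.145 → ψ₁ = 0.479
Converged at ψ₁ = 0.479.
Drum-1 compositions:
  1: x = 0.291, y = 0.821
  2: x = 0.709, y = 0.179
Drum-2 feed = drum-1 vapor: z₂ = (0.8214, 0.1786).
Drum 2:
Material balance + equilibrium reduce to Σ zᵢ(Kᵢ−1)/(1+ψ₂(Kᵢ−1)) = 0.
g(0) = ΣzᵢKᵢ − 1 = 0.393 and g(1) = 1 − Σzᵢ/Kᵢ = -0.692, so a root lies in (0, 1).
Binary case is linear: z₁(K₁−1)(1+ψ₂(K₂−1)) + z₂(K₂−1)(1+ψ₂(K₁−1)) = 0
⇒ ψ₂ = [z₁(K₁−1)+z₂(K₂−1)] / [−(K₁−1)(K₂−1)] = 0.3934/0.5651 = 0.696
  1: x = 0.562, y = 0.935
  2: x = 0.438, y = 0.065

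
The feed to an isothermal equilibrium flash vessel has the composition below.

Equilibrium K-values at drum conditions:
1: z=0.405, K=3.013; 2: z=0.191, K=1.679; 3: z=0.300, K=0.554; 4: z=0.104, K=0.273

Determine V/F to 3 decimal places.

V/F = 0.810

Rachford–Rice: g(V/F) = Σ zᵢ(Kᵢ−1)/(1+V/F(Kᵢ−1)) = 0.
g(0) = ΣzᵢKᵢ − 1 = 0.736 and g(1) = 1 − Σzᵢ/Kᵢ = -0.171, so a root lies in (0, 1).
Iterate (Newton) starting at V/F = 0.35:
  V/F = 0.350: g = 0.3231, g' = -0.805 → V/F = 0.751
  V/F = 0.751: g = 0.0425, g' = -0.701 → V/F = 0.812
  V/F = 0.812: g = -0.0013, g' = -0.747 → V/F = 0.810
Converged at V/F = 0.810.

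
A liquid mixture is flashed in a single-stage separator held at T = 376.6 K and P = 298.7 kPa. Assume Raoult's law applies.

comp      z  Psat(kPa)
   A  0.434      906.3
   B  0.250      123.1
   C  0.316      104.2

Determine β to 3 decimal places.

Raoult's law: Kᵢ = Pᵢˢᵃᵗ/P = Pᵢˢᵃᵗ/298.7.
  K_A = 906.3/298.7 = 3.03415, K_B = 123.1/298.7 = 0.41212, K_C = 104.2/298.7 = 0.34884
Material balance + equilibrium reduce to Σ zᵢ(Kᵢ−1)/(1+β(Kᵢ−1)) = 0.
Check two-phase: ΣzᵢKᵢ = 1.530 > 1 and Σzᵢ/Kᵢ = 1.656 > 1, so g(0) = 0.530 > 0 and g(1) = -0.656 < 0.
Newton iteration, β⁰ = 0.46:
  β = 0.460: g = -0.0391, g' = -0.915 → β = 0.417
  β = 0.417: g = 0.0003, g' = -0.930 → β = 0.418
Converged at β = 0.418.

β = 0.418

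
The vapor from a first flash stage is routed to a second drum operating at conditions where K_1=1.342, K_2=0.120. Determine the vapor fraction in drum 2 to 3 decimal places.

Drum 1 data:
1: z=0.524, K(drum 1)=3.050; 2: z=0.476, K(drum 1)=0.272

V/F (drum 2) = 0.321

Drum 1:
Material balance + equilibrium reduce to Σ zᵢ(Kᵢ−1)/(1+ψ₁(Kᵢ−1)) = 0.
Feasibility: ΣzᵢKᵢ = 1.728, Σzᵢ/Kᵢ = 1.922 — both > 1, two phases present.
Binary case is linear: z₁(K₁−1)(1+ψ₁(K₂−1)) + z₂(K₂−1)(1+ψ₁(K₁−1)) = 0
⇒ ψ₁ = [z₁(K₁−1)+z₂(K₂−1)] / [−(K₁−1)(K₂−1)] = 0.7277/1.4924 = 0.488
Drum-1 compositions:
  1: x = 0.262, y = 0.799
  2: x = 0.738, y = 0.201
Drum-2 feed = drum-1 vapor: z₂ = (0.7993, 0.2007).
Drum 2:
Material balance + equilibrium reduce to Σ zᵢ(Kᵢ−1)/(1+ψ₂(Kᵢ−1)) = 0.
Check two-phase: ΣzᵢKᵢ = 1.097 > 1 and Σzᵢ/Kᵢ = 2.268 > 1, so g(0) = 0.097 > 0 and g(1) = -1.268 < 0.
Binary case is linear: z₁(K₁−1)(1+ψ₂(K₂−1)) + z₂(K₂−1)(1+ψ₂(K₁−1)) = 0
⇒ ψ₂ = [z₁(K₁−1)+z₂(K₂−1)] / [−(K₁−1)(K₂−1)] = 0.0967/0.3010 = 0.321
  1: x = 0.720, y = 0.966
  2: x = 0.280, y = 0.034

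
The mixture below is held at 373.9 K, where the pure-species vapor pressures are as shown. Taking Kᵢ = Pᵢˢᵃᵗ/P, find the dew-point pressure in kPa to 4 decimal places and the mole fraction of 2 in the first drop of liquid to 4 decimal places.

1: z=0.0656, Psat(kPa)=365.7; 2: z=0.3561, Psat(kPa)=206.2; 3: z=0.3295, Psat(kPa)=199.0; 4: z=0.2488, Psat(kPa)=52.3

Pdew = 120.2025 kPa, x_2 = 0.2076

At the dew point ψ → 1, so Σzᵢ/Kᵢ = 1 with Kᵢ = Pᵢˢᵃᵗ/P ⇒ 1/P = Σzᵢ/Pᵢˢᵃᵗ.
1/P = 0.0656/365.7 + 0.3561/206.2 + 0.3295/199.0 + 0.2488/52.3 = 0.0083193 ⇒ P = 120.2025 kPa
xᵢ = zᵢP/Pᵢˢᵃᵗ ⇒ x_2 = 0.3561·120.2025/206.2 = 0.2076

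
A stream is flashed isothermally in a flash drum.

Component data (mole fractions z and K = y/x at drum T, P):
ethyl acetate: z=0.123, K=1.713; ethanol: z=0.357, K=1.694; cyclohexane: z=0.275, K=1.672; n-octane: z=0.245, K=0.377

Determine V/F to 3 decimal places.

V/F = 0.856

Material balance + equilibrium reduce to Σ zᵢ(Kᵢ−1)/(1+V/F(Kᵢ−1)) = 0.
Check two-phase: ΣzᵢKᵢ = 1.368 > 1 and Σzᵢ/Kᵢ = 1.097 > 1, so g(0) = 0.368 > 0 and g(1) = -0.097 < 0.
Iterate (Newton) starting at V/F = 0.5:
  V/F = 0.500: g = 0.1652, g' = -0.399 → V/F = 0.914
  V/F = 0.914: g = -0.0354, g' = -0.648 → V/F = 0.860
  V/F = 0.860: g = -0.0019, g' = -0.582 → V/F = 0.856
Converged at V/F = 0.856.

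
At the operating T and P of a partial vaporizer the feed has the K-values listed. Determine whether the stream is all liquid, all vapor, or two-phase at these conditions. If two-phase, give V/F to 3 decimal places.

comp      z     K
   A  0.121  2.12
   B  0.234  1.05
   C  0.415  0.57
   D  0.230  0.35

all liquid

ΣzᵢKᵢ = 0.819; Σzᵢ/Kᵢ = 1.665.
Since ΣzᵢKᵢ < 1 the mixture is below its bubble point — single liquid phase.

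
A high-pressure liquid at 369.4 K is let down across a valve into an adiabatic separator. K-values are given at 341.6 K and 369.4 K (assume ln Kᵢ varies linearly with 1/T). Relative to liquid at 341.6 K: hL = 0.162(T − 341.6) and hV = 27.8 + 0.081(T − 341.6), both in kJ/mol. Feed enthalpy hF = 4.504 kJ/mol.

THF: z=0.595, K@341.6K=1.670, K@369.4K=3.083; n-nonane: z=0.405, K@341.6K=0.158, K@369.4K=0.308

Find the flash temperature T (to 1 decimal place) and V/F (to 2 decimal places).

Adiabatic flash: solve Rachford–Rice at each trial T, then check hF = ψ·hV(T) + (1−ψ)·hL(T).
  T = 341.6 K: K = (1.670, 0.158), RR gives ψ = 0.102, H_out = 2.840 kJ/mol
  T = 369.4 K: K = (3.083, 0.308), RR gives ψ = 0.665, H_out = 21.503 kJ/mol
  T = 355.5 K: K = (2.296, 0.223), RR gives ψ = 0.454, H_out = 14.358 kJ/mol
  T = 348.6 K: K = (1.967, 0.189), RR gives ψ = 0.315, H_out = 9.701 kJ/mol
  T = 345.1 K: K = (1.814, 0.173), RR gives ψ = 0.222, H_out = 6.668 kJ/mol
  T = 343.4 K: K = (1.743, 0.166), RR gives ψ = 0.168, H_out = 4.933 kJ/mol
Linear interpolation between T = 341.6 (H_out = 2.840) and T = 343.4 (H_out = 4.933) on hF = 4.504 gives T ≈ 343.0 K, at which ψ = 0.15.

T = 343.0 K, V/F = 0.15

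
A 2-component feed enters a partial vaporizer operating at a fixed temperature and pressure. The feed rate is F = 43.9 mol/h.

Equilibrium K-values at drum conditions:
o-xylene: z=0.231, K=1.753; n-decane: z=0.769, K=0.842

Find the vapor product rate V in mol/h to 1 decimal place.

Newton iteration, ψ⁰ = 0.5:
  ψ = 0.500: g = -0.0056, g' = -0.092 → ψ = 0.439
  ψ = 0.439: g = 0.0001, g' = -0.096 → ψ = 0.441
Converged at ψ = 0.441.
Then V = ψ·F = 0.4408·43.9 = 19.4 mol/h and L = F − V = 24.5 mol/h.

V = 19.4 mol/h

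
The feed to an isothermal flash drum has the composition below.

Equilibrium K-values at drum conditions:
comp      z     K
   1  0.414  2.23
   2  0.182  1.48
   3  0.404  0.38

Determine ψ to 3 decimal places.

ψ = 0.538

Rachford–Rice: g(ψ) = Σ zᵢ(Kᵢ−1)/(1+ψ(Kᵢ−1)) = 0.
Check two-phase: ΣzᵢKᵢ = 1.346 > 1 and Σzᵢ/Kᵢ = 1.372 > 1, so g(0) = 0.346 > 0 and g(1) = -0.372 < 0.
Newton iteration, ψ⁰ = 0.69:
  ψ = 0.690: g = -0.0967, g' = -0.681 → ψ = 0.548
  ψ = 0.548: g = -0.0061, g' = -0.606 → ψ = 0.538
Converged at ψ = 0.538.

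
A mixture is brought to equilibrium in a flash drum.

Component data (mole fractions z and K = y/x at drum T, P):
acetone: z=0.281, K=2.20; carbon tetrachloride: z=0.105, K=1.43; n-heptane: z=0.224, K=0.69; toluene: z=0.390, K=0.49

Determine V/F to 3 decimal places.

Material balance + equilibrium reduce to Σ zᵢ(Kᵢ−1)/(1+V/F(Kᵢ−1)) = 0.
Check two-phase: ΣzᵢKᵢ = 1.114 > 1 and Σzᵢ/Kᵢ = 1.322 > 1, so g(0) = 0.114 > 0 and g(1) = -0.322 < 0.
Newton iteration, V/F⁰ = 0.59:
  V/F = 0.590: g = -0.1361, g' = -0.391 → V/F = 0.242
  V/F = 0.242: g = 0.0003, g' = -0.416 → V/F = 0.243
Converged at V/F = 0.243.

V/F = 0.243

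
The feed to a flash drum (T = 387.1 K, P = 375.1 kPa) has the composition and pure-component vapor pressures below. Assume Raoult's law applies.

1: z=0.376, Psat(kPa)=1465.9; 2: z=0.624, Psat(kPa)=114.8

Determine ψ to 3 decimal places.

Raoult's law: Kᵢ = Pᵢˢᵃᵗ/P = Pᵢˢᵃᵗ/375.1.
  K_1 = 1465.9/375.1 = 3.90802, K_2 = 114.8/375.1 = 0.30605
Binary case is linear: z₁(K₁−1)(1+ψ(K₂−1)) + z₂(K₂−1)(1+ψ(K₁−1)) = 0
⇒ ψ = [z₁(K₁−1)+z₂(K₂−1)] / [−(K₁−1)(K₂−1)] = 0.6604/2.0180 = 0.327

ψ = 0.327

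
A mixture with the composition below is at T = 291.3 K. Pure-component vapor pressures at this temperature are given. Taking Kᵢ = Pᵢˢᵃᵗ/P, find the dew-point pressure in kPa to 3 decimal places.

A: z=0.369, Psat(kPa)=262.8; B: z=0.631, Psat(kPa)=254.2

At the dew point ψ → 1, so Σzᵢ/Kᵢ = 1 with Kᵢ = Pᵢˢᵃᵗ/P ⇒ 1/P = Σzᵢ/Pᵢˢᵃᵗ.
1/P = 0.369/262.8 + 0.631/254.2 = 0.003886 ⇒ P = 257.307 kPa

Pdew = 257.307 kPa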